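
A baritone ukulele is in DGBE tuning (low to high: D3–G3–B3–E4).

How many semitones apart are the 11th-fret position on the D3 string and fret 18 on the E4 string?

21 semitones

D3 at fret 11 → C#4 (MIDI 61); E4 at fret 18 → A#5 (MIDI 82).
61 − 82 = -21, so the two pitches are 21 semitones apart, with A#5 the higher.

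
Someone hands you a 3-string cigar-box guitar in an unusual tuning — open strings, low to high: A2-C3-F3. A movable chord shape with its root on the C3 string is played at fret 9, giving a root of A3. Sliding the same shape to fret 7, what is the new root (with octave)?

G3

Moving from fret 9 to fret 7 shifts the root by -2 semitones.
A3 down 2 semitones is G3.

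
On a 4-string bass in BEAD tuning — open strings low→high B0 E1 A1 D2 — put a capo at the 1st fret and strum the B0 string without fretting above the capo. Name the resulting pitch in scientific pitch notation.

The capo raises the open B0 by 1 semitone to C1; fretting 0 more gives B0 + 1 + 0 = B0 + 1 semitone = C1.

C1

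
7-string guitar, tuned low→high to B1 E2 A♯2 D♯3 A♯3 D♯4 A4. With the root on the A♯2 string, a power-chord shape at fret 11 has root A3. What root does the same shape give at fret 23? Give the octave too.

A4

Moving from fret 11 to fret 23 shifts the root by 12 semitones.
A3 up 12 semitones is A4.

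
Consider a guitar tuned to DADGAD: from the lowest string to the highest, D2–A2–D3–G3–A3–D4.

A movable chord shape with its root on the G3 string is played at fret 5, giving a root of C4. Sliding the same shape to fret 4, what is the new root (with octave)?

B3

Moving from fret 5 to fret 4 shifts the root by -1 semitone.
C4 down 1 semitone is B3.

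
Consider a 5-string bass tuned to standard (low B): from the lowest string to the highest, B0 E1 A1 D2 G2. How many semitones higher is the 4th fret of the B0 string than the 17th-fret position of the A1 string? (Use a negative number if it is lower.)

-23 semitones

B0 at fret 4 → D#1 (MIDI 27); A1 at fret 17 → D3 (MIDI 50).
27 − 50 = -23, so the two pitches are 23 semitones apart.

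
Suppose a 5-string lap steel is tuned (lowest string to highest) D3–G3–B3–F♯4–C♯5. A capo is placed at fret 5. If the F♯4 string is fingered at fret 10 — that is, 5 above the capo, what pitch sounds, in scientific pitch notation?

The capo raises the open F♯4 by 5 semitones to B4; fretting 5 more gives F♯4 + 5 + 5 = F♯4 + 10 semitones = E5.

E5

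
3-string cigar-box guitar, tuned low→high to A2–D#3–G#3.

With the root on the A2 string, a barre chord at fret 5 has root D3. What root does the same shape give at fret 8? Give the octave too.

Moving from fret 5 to fret 8 shifts the root by 3 semitones.
D3 up 3 semitones is F3.

F3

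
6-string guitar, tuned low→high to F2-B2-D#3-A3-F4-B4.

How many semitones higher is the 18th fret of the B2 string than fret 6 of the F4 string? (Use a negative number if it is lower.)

-6 semitones

B2 at fret 18 → F4 (MIDI 65); F4 at fret 6 → B4 (MIDI 71).
65 − 71 = -6, so the two pitches are 6 semitones apart.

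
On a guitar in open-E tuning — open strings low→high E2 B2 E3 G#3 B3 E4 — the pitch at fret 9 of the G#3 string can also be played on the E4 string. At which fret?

G#3 at fret 9 is G#3 + 9 semitones = F4.
The open E4 string is 8 semitones above the open G#3, so the same pitch on the E4 string lies at fret 9 − 8 = 1.

1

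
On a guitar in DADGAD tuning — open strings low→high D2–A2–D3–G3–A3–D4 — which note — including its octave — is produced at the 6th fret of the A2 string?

D#3

The open A2 string plus 6 semitones: A–A#–B–C–C#–D–D#.
The walk passes from B into C once, so the octave number goes from 2 to 3.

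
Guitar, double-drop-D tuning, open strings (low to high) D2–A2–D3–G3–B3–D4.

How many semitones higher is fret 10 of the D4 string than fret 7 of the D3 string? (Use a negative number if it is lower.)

15 semitones

D4 at fret 10 → C5 (MIDI 72); D3 at fret 7 → A3 (MIDI 57).
72 − 57 = 15, so the two pitches are 15 semitones apart.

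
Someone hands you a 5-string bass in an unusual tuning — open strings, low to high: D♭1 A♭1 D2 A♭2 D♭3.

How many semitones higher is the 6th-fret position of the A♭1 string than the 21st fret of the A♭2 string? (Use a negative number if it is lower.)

A♭1 at fret 6 → D2 (MIDI 38); A♭2 at fret 21 → F4 (MIDI 65).
38 − 65 = -27, so the two pitches are 27 semitones apart.

-27 semitones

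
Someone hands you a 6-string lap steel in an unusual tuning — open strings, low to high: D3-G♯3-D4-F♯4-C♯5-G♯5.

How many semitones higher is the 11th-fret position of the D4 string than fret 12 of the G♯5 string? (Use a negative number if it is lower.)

D4 at fret 11 → C♯5 (MIDI 73); G♯5 at fret 12 → G♯6 (MIDI 92).
73 − 92 = -19, so the two pitches are 19 semitones apart.

-19 semitones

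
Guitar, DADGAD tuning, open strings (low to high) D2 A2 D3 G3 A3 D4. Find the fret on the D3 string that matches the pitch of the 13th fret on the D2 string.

1

Fret 13 on D2 is MIDI 38 + 13 = 51 (D#3). On the D3 string (open MIDI 50), that pitch is 51 − 50 = fret 1.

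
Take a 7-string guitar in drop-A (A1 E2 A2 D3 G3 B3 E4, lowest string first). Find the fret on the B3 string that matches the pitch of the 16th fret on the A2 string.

2

A2 at fret 16 is A2 + 16 semitones = C#4.
The open B3 string is 14 semitones above the open A2, so the same pitch on the B3 string lies at fret 16 − 14 = 2.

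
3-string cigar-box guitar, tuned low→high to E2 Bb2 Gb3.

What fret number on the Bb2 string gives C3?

2

C3 is 2 semitones above the open Bb2 (Bb–B–C), so it sits at fret 2.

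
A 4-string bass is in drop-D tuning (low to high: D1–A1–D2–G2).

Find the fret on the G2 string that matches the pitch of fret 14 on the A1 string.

Fret 14 on A1 is MIDI 33 + 14 = 47 (B2). On the G2 string (open MIDI 43), that pitch is 47 − 43 = fret 4.

4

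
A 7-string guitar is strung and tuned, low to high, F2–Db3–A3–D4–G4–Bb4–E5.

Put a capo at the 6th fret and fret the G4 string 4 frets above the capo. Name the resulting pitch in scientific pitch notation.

F5

The capo raises the open G4 by 6 semitones to Db5; fretting 4 more gives G4 + 6 + 4 = G4 + 10 semitones = F5.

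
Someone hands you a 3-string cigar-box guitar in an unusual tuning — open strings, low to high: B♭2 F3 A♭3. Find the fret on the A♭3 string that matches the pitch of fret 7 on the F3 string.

4

Fret 7 on F3 is MIDI 53 + 7 = 60 (C4). On the A♭3 string (open MIDI 56), that pitch is 60 − 56 = fret 4.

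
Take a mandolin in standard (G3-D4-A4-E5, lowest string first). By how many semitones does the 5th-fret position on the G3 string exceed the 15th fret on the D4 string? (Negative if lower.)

-17 semitones

G3 at fret 5 → C4 (MIDI 60); D4 at fret 15 → F5 (MIDI 77).
60 − 77 = -17, so the two pitches are 17 semitones apart.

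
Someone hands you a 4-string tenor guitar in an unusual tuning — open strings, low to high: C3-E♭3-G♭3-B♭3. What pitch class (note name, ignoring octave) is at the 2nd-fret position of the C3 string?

D

The open C3 string plus 2 semitones: C–Db–D.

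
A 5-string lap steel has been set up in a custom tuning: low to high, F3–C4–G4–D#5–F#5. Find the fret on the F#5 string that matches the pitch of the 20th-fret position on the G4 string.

Fret 20 on G4 is MIDI 67 + 20 = 87 (D#6). On the F#5 string (open MIDI 78), that pitch is 87 − 78 = fret 9.

9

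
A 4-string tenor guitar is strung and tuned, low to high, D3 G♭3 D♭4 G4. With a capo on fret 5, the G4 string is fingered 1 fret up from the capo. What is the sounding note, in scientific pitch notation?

The capo raises the open G4 by 5 semitones to C5; fretting 1 more gives G4 + 5 + 1 = G4 + 6 semitones = D♭5.
(Also written C♯.)

D♭5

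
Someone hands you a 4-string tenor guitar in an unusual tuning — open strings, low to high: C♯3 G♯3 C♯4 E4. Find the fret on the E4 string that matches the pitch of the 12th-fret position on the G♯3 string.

4

Fret 12 on G♯3 is MIDI 56 + 12 = 68 (G♯4). On the E4 string (open MIDI 64), that pitch is 68 − 64 = fret 4.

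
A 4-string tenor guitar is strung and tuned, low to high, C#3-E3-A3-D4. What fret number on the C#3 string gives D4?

D4 is 13 semitones above the open C#3 (C#–D–D#–E–…–C–C#–D), so it sits at fret 13.

13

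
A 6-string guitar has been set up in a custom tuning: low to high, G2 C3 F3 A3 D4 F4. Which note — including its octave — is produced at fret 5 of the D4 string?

The open D4 string plus 5 semitones: D–D#–E–F–F#–G.
No B→C boundary is crossed, so the octave stays at 4.

G4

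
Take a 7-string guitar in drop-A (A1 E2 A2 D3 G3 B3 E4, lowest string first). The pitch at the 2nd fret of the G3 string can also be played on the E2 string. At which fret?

Fret 2 on G3 is MIDI 55 + 2 = 57 (A3). On the E2 string (open MIDI 40), that pitch is 57 − 40 = fret 17.

17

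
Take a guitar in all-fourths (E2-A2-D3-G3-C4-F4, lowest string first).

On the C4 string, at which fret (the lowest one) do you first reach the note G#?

From C4, count semitones up the chromatic scale until reaching G#: C–C#–D–D#–E–F–F#–G–G# — 8 steps.

8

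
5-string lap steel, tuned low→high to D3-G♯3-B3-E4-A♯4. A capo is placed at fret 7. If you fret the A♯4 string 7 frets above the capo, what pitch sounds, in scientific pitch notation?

The capo raises the open A♯4 by 7 semitones to F5; fretting 7 more gives A♯4 + 7 + 7 = A♯4 + 14 semitones = C6.

C6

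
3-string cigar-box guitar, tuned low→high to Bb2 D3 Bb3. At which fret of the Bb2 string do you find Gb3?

Gb3 is 8 semitones above the open Bb2 (Bb–B–C–Db–D–Eb–E–F–Gb), so it sits at fret 8.

8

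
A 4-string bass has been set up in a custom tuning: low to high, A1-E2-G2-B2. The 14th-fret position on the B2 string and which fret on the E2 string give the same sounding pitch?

Fret 14 on B2 is MIDI 47 + 14 = 61 (D♭4). On the E2 string (open MIDI 40), that pitch is 61 − 40 = fret 21.

21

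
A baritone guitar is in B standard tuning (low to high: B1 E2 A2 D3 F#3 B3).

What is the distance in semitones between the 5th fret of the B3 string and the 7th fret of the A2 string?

12 semitones

B3 at fret 5 → E4 (MIDI 64); A2 at fret 7 → E3 (MIDI 52).
64 − 52 = 12, so the two pitches are 12 semitones apart, with E4 the higher.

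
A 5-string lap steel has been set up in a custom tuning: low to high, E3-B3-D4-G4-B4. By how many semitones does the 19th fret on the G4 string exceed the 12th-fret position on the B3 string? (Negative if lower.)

15 semitones

G4 at fret 19 → D6 (MIDI 86); B3 at fret 12 → B4 (MIDI 71).
86 − 71 = 15, so the two pitches are 15 semitones apart.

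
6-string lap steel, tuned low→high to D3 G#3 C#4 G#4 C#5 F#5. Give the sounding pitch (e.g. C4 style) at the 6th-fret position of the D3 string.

G#3

D3 is MIDI 50. Adding 6 gives 56, which is G#3.
(Equivalently spelled Ab3.)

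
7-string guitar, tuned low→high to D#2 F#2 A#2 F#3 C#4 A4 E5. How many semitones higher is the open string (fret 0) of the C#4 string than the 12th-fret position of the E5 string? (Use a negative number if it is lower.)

-27 semitones

C#4 at fret 0 → C#4 (MIDI 61); E5 at fret 12 → E6 (MIDI 88).
61 − 88 = -27, so the two pitches are 27 semitones apart.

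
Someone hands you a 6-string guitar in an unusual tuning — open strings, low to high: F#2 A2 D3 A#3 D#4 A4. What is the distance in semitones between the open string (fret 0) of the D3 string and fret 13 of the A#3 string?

D3 at fret 0 → D3 (MIDI 50); A#3 at fret 13 → B4 (MIDI 71).
50 − 71 = -21, so the two pitches are 21 semitones apart, with B4 the higher.

21 semitones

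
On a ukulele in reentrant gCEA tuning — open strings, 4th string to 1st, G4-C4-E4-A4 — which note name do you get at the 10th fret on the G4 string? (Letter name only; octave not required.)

F

The open G4 string plus 10 semitones: G–G#–A–A#–…–D#–E–F.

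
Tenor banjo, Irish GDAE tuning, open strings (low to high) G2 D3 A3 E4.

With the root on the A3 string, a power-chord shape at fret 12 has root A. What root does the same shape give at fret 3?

C

Moving from fret 12 to fret 3 shifts the root by -9 semitones.
A down 9 semitones is C.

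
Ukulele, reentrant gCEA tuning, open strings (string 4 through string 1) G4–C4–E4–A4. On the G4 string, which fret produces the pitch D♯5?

8

D♯5 is 8 semitones above the open G4 (G–G#–A–A#–B–C–C#–D–D#), so it sits at fret 8.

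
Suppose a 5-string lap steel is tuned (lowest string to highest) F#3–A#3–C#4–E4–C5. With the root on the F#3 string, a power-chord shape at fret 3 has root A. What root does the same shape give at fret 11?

Moving from fret 3 to fret 11 shifts the root by 8 semitones.
A up 8 semitones is F.

F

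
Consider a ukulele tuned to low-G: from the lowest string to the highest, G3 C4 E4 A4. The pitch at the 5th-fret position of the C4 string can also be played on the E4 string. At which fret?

1

C4 at fret 5 is C4 + 5 semitones = F4.
The open E4 string is 4 semitones above the open C4, so the same pitch on the E4 string lies at fret 5 − 4 = 1.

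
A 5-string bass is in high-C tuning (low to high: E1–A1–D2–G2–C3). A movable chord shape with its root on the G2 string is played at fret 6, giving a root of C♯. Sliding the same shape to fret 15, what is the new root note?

Moving from fret 6 to fret 15 shifts the root by 9 semitones.
C♯ up 9 semitones is A♯.

A♯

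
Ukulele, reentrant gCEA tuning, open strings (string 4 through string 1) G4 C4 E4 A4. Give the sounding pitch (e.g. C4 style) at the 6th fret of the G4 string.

C♯5

The open G4 string plus 6 semitones: G–G#–A–A#–B–C–C#.
The walk passes from B into C once, so the octave number goes from 4 to 5.
(Equivalently spelled D♭5.)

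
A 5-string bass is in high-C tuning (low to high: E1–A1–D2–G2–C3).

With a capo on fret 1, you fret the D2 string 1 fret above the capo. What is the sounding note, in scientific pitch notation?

The capo raises the open D2 by 1 semitone to D♯2; fretting 1 more gives D2 + 1 + 1 = D2 + 2 semitones = E2.

E2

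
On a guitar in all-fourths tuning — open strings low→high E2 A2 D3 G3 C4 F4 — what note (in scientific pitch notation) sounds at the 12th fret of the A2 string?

A3

The open A2 string plus 12 semitones: A–A#–B–C–…–G–G#–A.
The walk passes from B into C once, so the octave number goes from 2 to 3.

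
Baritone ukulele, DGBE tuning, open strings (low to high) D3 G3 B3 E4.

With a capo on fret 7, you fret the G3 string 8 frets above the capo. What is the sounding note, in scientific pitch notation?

The capo raises the open G3 by 7 semitones to D4; fretting 8 more gives G3 + 7 + 8 = G3 + 15 semitones = A#4.
(Also written Bb.)

A#4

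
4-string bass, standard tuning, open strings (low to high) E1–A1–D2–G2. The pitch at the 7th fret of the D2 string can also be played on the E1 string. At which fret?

17

Fret 7 on D2 is MIDI 38 + 7 = 45 (A2). On the E1 string (open MIDI 28), that pitch is 45 − 28 = fret 17.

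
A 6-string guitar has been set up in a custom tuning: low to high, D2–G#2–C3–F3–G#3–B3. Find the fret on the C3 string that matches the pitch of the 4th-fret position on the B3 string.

15

B3 at fret 4 is B3 + 4 semitones = D#4.
The open C3 string is 11 semitones below the open B3, so the same pitch on the C3 string lies at fret 4 + 11 = 15.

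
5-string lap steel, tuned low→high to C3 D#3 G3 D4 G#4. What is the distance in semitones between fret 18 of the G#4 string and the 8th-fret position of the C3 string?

G#4 at fret 18 → D6 (MIDI 86); C3 at fret 8 → G#3 (MIDI 56).
86 − 56 = 30, so the two pitches are 30 semitones apart, with D6 the higher.

30 semitones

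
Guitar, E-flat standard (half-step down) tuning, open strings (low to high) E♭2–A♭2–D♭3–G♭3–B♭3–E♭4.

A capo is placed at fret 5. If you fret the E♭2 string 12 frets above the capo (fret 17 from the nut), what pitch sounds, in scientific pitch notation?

The capo raises the open E♭2 by 5 semitones to A♭2; fretting 12 more gives E♭2 + 5 + 12 = E♭2 + 17 semitones = A♭3.
(Also written G♯.)

A♭3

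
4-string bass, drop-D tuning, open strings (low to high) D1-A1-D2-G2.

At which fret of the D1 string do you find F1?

3

F1 is 3 semitones above the open D1 (D–D#–E–F), so it sits at fret 3.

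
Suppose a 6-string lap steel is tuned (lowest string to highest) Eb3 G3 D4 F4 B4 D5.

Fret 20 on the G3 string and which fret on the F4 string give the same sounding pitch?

10

G3 at fret 20 is G3 + 20 semitones = Eb5.
The open F4 string is 10 semitones above the open G3, so the same pitch on the F4 string lies at fret 20 − 10 = 10.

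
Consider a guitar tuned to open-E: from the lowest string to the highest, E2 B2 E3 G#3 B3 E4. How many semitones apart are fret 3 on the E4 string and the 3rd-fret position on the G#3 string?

8 semitones

E4 at fret 3 → G4 (MIDI 67); G#3 at fret 3 → B3 (MIDI 59).
67 − 59 = 8, so the two pitches are 8 semitones apart, with G4 the higher.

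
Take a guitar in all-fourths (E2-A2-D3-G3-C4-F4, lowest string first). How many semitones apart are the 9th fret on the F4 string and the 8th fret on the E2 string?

F4 at fret 9 → D5 (MIDI 74); E2 at fret 8 → C3 (MIDI 48).
74 − 48 = 26, so the two pitches are 26 semitones apart, with D5 the higher.

26 semitones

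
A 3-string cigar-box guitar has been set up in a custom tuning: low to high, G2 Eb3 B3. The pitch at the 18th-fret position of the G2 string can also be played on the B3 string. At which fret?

2

G2 at fret 18 is G2 + 18 semitones = Db4.
The open B3 string is 16 semitones above the open G2, so the same pitch on the B3 string lies at fret 18 − 16 = 2.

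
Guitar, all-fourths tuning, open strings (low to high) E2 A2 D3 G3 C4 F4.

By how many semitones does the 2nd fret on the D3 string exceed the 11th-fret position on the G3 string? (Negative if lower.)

D3 at fret 2 → E3 (MIDI 52); G3 at fret 11 → F♯4 (MIDI 66).
52 − 66 = -14, so the two pitches are 14 semitones apart.

-14 semitones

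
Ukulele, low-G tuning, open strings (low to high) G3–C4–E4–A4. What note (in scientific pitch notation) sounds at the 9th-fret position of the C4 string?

A4

Each fret is one semitone, so C4 + 9 = A4.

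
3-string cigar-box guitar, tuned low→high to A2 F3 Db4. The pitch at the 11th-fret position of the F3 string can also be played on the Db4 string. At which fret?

3

Fret 11 on F3 is MIDI 53 + 11 = 64 (E4). On the Db4 string (open MIDI 61), that pitch is 64 − 61 = fret 3.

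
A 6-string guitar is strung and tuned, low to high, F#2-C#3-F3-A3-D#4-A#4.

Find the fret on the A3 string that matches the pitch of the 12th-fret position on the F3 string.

8

F3 at fret 12 is F3 + 12 semitones = F4.
The open A3 string is 4 semitones above the open F3, so the same pitch on the A3 string lies at fret 12 − 4 = 8.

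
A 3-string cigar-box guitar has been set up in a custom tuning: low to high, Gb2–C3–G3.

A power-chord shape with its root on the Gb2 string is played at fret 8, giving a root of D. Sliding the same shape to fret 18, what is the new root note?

C

Moving from fret 8 to fret 18 shifts the root by 10 semitones.
D up 10 semitones is C.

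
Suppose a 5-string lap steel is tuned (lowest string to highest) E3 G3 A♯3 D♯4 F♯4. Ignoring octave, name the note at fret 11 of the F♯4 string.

Each fret is one semitone, so F♯4 + 11 = F.

F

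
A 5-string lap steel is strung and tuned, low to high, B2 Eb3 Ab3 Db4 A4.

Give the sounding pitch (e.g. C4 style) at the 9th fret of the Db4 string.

Bb4

Db4 is MIDI 61. Adding 9 gives 70, which is Bb4.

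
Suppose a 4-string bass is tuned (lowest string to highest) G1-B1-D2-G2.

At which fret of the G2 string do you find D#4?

20

D#4 is 20 semitones above the open G2 (G–G#–A–A#–…–C#–D–D#), so it sits at fret 20.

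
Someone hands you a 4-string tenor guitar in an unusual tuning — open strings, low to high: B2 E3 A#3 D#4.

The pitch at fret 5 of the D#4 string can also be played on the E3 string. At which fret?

16

D#4 at fret 5 is D#4 + 5 semitones = G#4.
The open E3 string is 11 semitones below the open D#4, so the same pitch on the E3 string lies at fret 5 + 11 = 16.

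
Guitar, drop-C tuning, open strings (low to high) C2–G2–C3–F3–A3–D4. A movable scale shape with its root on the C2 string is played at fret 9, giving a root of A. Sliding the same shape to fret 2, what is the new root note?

Moving from fret 9 to fret 2 shifts the root by -7 semitones.
A down 7 semitones is D.

D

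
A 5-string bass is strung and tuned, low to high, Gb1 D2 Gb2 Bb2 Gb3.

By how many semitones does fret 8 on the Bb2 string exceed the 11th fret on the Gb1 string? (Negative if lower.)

13 semitones

Bb2 at fret 8 → Gb3 (MIDI 54); Gb1 at fret 11 → F2 (MIDI 41).
54 − 41 = 13, so the two pitches are 13 semitones apart.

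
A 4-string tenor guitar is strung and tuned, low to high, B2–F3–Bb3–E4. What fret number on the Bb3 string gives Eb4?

Eb4 is 5 semitones above the open Bb3 (Bb–B–C–Db–D–Eb), so it sits at fret 5.

5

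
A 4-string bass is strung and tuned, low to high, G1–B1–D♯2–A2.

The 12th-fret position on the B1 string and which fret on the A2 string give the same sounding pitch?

2

Fret 12 on B1 is MIDI 35 + 12 = 47 (B2). On the A2 string (open MIDI 45), that pitch is 47 − 45 = fret 2.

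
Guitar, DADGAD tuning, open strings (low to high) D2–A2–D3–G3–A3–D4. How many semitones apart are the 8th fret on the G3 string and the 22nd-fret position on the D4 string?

G3 at fret 8 → D#4 (MIDI 63); D4 at fret 22 → C6 (MIDI 84).
63 − 84 = -21, so the two pitches are 21 semitones apart, with C6 the higher.

21 semitones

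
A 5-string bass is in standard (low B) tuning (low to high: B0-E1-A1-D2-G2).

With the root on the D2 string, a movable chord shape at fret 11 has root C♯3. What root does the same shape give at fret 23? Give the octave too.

Moving from fret 11 to fret 23 shifts the root by 12 semitones.
C♯3 up 12 semitones is C♯4.

C♯4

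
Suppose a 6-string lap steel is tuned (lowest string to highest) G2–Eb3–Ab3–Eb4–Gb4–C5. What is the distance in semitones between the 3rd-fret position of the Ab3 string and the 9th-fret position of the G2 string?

7 semitones

Ab3 at fret 3 → B3 (MIDI 59); G2 at fret 9 → E3 (MIDI 52).
59 − 52 = 7, so the two pitches are 7 semitones apart, with B3 the higher.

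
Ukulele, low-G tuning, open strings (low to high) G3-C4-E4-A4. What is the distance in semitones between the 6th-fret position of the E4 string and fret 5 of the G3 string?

E4 at fret 6 → A♯4 (MIDI 70); G3 at fret 5 → C4 (MIDI 60).
70 − 60 = 10, so the two pitches are 10 semitones apart, with A♯4 the higher.

10 semitones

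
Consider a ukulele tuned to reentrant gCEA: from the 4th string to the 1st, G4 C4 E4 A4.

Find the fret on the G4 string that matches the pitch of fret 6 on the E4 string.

3

Fret 6 on E4 is MIDI 64 + 6 = 70 (A#4). On the G4 string (open MIDI 67), that pitch is 70 − 67 = fret 3.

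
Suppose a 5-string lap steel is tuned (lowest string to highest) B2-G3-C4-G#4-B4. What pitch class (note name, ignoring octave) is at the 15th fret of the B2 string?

D

B2 is MIDI 47. Adding 15 gives 62; 62 mod 12 = 2, i.e. D.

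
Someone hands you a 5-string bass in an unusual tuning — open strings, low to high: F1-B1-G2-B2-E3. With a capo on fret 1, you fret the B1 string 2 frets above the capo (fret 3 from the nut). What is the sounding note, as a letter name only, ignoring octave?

The capo raises the open B1 by 1 semitone to C2; fretting 2 more gives B1 + 1 + 2 = B1 + 3 semitones, landing on D.

D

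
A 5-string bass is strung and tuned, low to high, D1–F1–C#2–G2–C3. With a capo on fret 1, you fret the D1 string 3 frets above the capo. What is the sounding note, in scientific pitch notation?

F#1

The capo raises the open D1 by 1 semitone to D#1; fretting 3 more gives D1 + 1 + 3 = D1 + 4 semitones = F#1.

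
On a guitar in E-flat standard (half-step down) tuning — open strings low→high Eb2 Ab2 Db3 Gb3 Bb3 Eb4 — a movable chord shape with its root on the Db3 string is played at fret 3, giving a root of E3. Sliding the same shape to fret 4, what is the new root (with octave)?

Moving from fret 3 to fret 4 shifts the root by 1 semitone.
E3 up 1 semitone is F3.

F3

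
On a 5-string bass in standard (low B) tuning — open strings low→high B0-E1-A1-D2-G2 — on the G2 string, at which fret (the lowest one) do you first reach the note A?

2

From G2, count semitones up the chromatic scale until reaching A: G–G#–A — 2 steps.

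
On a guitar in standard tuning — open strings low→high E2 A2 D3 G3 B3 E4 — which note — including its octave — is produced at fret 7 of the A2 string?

A2 is MIDI 45. Adding 7 gives 52, which is E3.

E3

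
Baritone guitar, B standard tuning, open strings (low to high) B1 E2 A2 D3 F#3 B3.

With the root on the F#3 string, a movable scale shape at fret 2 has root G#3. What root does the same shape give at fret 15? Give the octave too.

A4

Moving from fret 2 to fret 15 shifts the root by 13 semitones.
G#3 up 13 semitones is A4.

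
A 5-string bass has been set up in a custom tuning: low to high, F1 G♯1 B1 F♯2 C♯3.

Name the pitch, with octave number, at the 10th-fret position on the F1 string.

D♯2

The open F1 string plus 10 semitones: F–F#–G–G#–…–C#–D–D#.
The walk passes from B into C once, so the octave number goes from 1 to 2.
(Equivalently spelled E♭2.)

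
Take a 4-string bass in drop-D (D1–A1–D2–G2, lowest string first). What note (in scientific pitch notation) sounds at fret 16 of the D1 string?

F♯2

Each fret is one semitone, so D1 + 16 = F♯2.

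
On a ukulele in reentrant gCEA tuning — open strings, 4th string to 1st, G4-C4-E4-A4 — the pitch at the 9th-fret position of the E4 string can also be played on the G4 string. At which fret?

Fret 9 on E4 is MIDI 64 + 9 = 73 (C♯5). On the G4 string (open MIDI 67), that pitch is 73 − 67 = fret 6.

6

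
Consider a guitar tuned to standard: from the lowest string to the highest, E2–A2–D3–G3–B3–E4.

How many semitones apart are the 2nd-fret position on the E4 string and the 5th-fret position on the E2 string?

E4 at fret 2 → F#4 (MIDI 66); E2 at fret 5 → A2 (MIDI 45).
66 − 45 = 21, so the two pitches are 21 semitones apart, with F#4 the higher.

21 semitones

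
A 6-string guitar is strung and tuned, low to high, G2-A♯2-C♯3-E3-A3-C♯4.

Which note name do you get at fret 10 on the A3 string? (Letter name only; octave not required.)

G

The open A3 string plus 10 semitones: A–A#–B–C–…–F–F#–G.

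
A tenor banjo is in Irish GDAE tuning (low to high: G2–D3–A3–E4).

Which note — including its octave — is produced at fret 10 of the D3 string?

C4

D3 is MIDI 50. Adding 10 gives 60, which is C4.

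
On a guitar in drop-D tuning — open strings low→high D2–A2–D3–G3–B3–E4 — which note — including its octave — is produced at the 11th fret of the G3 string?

The open G3 string plus 11 semitones: G–G#–A–A#–…–E–F–F#.
The walk passes from B into C once, so the octave number goes from 3 to 4.
(Equivalently spelled Gb4.)

F#4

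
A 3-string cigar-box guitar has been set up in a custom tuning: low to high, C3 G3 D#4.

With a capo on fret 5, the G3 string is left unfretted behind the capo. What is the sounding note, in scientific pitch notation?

The capo raises the open G3 by 5 semitones to C4; fretting 0 more gives G3 + 5 + 0 = G3 + 5 semitones = C4.

C4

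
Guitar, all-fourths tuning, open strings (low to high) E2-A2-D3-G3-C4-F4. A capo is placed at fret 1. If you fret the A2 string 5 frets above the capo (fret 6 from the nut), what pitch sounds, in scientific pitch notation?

The capo raises the open A2 by 1 semitone to A#2; fretting 5 more gives A2 + 1 + 5 = A2 + 6 semitones = D#3.
(Also written Eb.)

D#3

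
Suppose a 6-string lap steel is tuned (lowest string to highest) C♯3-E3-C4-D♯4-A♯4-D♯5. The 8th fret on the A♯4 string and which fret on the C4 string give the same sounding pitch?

18

Fret 8 on A♯4 is MIDI 70 + 8 = 78 (F♯5). On the C4 string (open MIDI 60), that pitch is 78 − 60 = fret 18.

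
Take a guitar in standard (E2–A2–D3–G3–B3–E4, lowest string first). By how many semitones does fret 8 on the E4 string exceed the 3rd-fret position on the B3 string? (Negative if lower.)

10 semitones

E4 at fret 8 → C5 (MIDI 72); B3 at fret 3 → D4 (MIDI 62).
72 − 62 = 10, so the two pitches are 10 semitones apart.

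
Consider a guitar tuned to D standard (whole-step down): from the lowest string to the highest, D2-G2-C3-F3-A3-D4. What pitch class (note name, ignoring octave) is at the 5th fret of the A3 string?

D

The open A3 string plus 5 semitones: A–A#–B–C–C#–D.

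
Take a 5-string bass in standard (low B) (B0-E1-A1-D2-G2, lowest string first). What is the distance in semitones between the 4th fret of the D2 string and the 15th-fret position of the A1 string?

6 semitones

D2 at fret 4 → F♯2 (MIDI 42); A1 at fret 15 → C3 (MIDI 48).
42 − 48 = -6, so the two pitches are 6 semitones apart, with C3 the higher.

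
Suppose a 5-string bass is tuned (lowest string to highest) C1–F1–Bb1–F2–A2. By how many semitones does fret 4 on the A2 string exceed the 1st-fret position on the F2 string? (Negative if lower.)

7 semitones

A2 at fret 4 → Db3 (MIDI 49); F2 at fret 1 → Gb2 (MIDI 42).
49 − 42 = 7, so the two pitches are 7 semitones apart.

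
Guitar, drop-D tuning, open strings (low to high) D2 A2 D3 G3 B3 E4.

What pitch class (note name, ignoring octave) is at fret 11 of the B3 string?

A#

B3 is MIDI 59. Adding 11 gives 70; 70 mod 12 = 10, i.e. A#.
(Equivalently spelled Bb.)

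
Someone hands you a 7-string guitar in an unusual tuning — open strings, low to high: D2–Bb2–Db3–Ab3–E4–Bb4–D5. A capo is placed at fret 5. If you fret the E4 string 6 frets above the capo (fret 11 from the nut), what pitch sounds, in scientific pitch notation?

The capo raises the open E4 by 5 semitones to A4; fretting 6 more gives E4 + 5 + 6 = E4 + 11 semitones = Eb5.

Eb5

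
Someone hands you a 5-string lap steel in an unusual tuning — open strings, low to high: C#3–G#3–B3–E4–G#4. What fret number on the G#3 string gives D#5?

D#5 is 19 semitones above the open G#3 (G#–A–A#–B–…–C#–D–D#), so it sits at fret 19.

19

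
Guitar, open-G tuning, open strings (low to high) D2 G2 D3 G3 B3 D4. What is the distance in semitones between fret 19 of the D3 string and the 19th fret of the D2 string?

D3 at fret 19 → A4 (MIDI 69); D2 at fret 19 → A3 (MIDI 57).
69 − 57 = 12, so the two pitches are 12 semitones apart, with A4 the higher.

12 semitones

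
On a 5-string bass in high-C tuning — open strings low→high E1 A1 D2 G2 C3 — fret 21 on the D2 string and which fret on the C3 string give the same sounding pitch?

Fret 21 on D2 is MIDI 38 + 21 = 59 (B3). On the C3 string (open MIDI 48), that pitch is 59 − 48 = fret 11.

11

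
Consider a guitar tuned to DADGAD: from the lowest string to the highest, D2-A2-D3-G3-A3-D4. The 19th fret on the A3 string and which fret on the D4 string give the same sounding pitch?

14

A3 at fret 19 is A3 + 19 semitones = E5.
The open D4 string is 5 semitones above the open A3, so the same pitch on the D4 string lies at fret 19 − 5 = 14.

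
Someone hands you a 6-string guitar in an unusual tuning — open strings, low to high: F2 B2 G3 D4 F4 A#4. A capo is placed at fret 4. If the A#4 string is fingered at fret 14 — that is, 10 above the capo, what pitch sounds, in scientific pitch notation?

The capo raises the open A#4 by 4 semitones to D5; fretting 10 more gives A#4 + 4 + 10 = A#4 + 14 semitones = C6.

C6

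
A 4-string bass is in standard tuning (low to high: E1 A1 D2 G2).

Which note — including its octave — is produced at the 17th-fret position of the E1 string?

The open E1 string plus 17 semitones: E–F–F#–G–…–G–G#–A.
The walk passes from B into C once, so the octave number goes from 1 to 2.

A2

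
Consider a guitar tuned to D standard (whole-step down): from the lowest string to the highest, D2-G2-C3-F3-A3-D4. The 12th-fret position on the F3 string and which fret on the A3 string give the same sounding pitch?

F3 at fret 12 is F3 + 12 semitones = F4.
The open A3 string is 4 semitones above the open F3, so the same pitch on the A3 string lies at fret 12 − 4 = 8.

8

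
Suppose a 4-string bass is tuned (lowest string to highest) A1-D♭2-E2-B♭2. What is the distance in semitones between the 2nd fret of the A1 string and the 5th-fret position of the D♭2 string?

7 semitones

A1 at fret 2 → B1 (MIDI 35); D♭2 at fret 5 → G♭2 (MIDI 42).
35 − 42 = -7, so the two pitches are 7 semitones apart, with G♭2 the higher.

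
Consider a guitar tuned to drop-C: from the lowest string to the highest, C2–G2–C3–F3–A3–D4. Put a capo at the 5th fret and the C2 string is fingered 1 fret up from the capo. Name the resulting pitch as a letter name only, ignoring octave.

F#

The capo raises the open C2 by 5 semitones to F2; fretting 1 more gives C2 + 5 + 1 = C2 + 6 semitones, landing on F#.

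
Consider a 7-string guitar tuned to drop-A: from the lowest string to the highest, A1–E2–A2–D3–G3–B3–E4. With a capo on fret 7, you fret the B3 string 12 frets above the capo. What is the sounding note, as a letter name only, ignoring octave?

The capo raises the open B3 by 7 semitones to F#4; fretting 12 more gives B3 + 7 + 12 = B3 + 19 semitones, landing on F#.

F#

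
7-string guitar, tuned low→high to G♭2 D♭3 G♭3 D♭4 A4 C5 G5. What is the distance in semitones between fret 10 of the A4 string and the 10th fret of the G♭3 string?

A4 at fret 10 → G5 (MIDI 79); G♭3 at fret 10 → E4 (MIDI 64).
79 − 64 = 15, so the two pitches are 15 semitones apart, with G5 the higher.

15 semitones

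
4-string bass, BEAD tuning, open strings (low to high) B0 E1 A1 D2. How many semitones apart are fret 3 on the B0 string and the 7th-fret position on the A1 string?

14 semitones

B0 at fret 3 → D1 (MIDI 26); A1 at fret 7 → E2 (MIDI 40).
26 − 40 = -14, so the two pitches are 14 semitones apart, with E2 the higher.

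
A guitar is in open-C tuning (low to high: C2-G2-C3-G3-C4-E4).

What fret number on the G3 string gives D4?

7

D4 is 7 semitones above the open G3 (G–G#–A–A#–B–C–C#–D), so it sits at fret 7.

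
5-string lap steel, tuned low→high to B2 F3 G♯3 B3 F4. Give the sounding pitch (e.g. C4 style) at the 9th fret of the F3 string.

F3 is MIDI 53. Adding 9 gives 62, which is D4.

D4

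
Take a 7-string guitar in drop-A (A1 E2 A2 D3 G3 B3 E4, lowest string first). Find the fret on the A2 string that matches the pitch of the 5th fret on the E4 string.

24

E4 at fret 5 is E4 + 5 semitones = A4.
The open A2 string is 19 semitones below the open E4, so the same pitch on the A2 string lies at fret 5 + 19 = 24.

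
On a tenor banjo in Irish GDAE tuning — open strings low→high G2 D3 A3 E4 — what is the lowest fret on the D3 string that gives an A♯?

8

From D3, count semitones up the chromatic scale until reaching A♯: D–D#–E–F–F#–G–G#–A–A# — 8 steps.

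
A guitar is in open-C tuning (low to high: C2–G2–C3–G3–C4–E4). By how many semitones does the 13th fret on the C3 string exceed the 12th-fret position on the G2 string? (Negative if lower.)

6 semitones

C3 at fret 13 → C♯4 (MIDI 61); G2 at fret 12 → G3 (MIDI 55).
61 − 55 = 6, so the two pitches are 6 semitones apart.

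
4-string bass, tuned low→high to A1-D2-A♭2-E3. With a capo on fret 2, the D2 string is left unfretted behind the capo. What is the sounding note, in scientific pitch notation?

The capo raises the open D2 by 2 semitones to E2; fretting 0 more gives D2 + 2 + 0 = D2 + 2 semitones = E2.

E2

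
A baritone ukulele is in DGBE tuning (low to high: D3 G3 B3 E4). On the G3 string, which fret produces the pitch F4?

10

F4 is 10 semitones above the open G3 (G–G#–A–A#–…–D#–E–F), so it sits at fret 10.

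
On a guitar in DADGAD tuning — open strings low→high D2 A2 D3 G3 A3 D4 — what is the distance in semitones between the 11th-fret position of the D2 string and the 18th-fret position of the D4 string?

D2 at fret 11 → C♯3 (MIDI 49); D4 at fret 18 → G♯5 (MIDI 80).
49 − 80 = -31, so the two pitches are 31 semitones apart, with G♯5 the higher.

31 semitones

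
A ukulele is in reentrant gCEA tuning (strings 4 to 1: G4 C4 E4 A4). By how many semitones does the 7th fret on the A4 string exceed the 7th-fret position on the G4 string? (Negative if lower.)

2 semitones

A4 at fret 7 → E5 (MIDI 76); G4 at fret 7 → D5 (MIDI 74).
76 − 74 = 2, so the two pitches are 2 semitones apart.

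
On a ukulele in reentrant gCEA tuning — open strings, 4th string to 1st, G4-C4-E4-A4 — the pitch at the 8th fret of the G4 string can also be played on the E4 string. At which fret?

11

Fret 8 on G4 is MIDI 67 + 8 = 75 (D♯5). On the E4 string (open MIDI 64), that pitch is 75 − 64 = fret 11.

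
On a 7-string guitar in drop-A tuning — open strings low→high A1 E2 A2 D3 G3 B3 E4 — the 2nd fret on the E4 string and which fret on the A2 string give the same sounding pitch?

E4 at fret 2 is E4 + 2 semitones = F♯4.
The open A2 string is 19 semitones below the open E4, so the same pitch on the A2 string lies at fret 2 + 19 = 21.

21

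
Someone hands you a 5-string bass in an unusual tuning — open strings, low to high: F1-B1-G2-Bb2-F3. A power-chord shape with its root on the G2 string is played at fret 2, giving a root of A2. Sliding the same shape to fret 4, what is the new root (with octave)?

B2

Moving from fret 2 to fret 4 shifts the root by 2 semitones.
A2 up 2 semitones is B2.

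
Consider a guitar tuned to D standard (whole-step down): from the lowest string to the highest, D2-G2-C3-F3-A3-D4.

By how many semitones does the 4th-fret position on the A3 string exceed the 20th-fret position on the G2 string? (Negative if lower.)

-2 semitones

A3 at fret 4 → C♯4 (MIDI 61); G2 at fret 20 → D♯4 (MIDI 63).
61 − 63 = -2, so the two pitches are 2 semitones apart.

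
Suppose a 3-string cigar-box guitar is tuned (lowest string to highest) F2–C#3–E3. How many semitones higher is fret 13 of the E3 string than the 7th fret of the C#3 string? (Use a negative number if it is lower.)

9 semitones

E3 at fret 13 → F4 (MIDI 65); C#3 at fret 7 → G#3 (MIDI 56).
65 − 56 = 9, so the two pitches are 9 semitones apart.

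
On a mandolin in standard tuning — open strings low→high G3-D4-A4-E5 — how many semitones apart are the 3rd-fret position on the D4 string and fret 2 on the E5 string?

D4 at fret 3 → F4 (MIDI 65); E5 at fret 2 → F♯5 (MIDI 78).
65 − 78 = -13, so the two pitches are 13 semitones apart, with F♯5 the higher.

13 semitones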